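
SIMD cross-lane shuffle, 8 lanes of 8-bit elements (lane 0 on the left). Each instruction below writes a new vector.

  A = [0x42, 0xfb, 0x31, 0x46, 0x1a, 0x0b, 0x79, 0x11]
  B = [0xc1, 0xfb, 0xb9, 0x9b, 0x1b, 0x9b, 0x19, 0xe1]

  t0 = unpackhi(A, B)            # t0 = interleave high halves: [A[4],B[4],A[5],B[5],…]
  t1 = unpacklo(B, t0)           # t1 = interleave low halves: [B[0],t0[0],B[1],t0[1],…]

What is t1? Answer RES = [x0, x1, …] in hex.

RES = [ 0xc1  0x1a  0xfb  0x1b  0xb9  0x0b  0x9b  0x9b ]

→ t0 |1a|1b|0b|9b|79|19|11|e1|
→ t1 |c1|1a|fb|1b|b9|0b|9b|9b|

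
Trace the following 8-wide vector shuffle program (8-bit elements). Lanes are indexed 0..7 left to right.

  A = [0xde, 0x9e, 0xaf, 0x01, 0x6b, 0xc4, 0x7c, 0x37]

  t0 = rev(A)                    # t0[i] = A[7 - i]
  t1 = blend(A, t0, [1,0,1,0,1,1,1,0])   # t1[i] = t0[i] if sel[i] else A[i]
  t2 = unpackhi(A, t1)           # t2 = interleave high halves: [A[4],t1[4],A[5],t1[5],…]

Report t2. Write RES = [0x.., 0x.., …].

→ t0 |37|7c|c4|6b|01|af|9e|de|
→ t1 |37|9e|c4|01|01|af|9e|37|
→ t2 |6b|01|c4|af|7c|9e|37|37|

RES = [ 0x6b  0x01  0xc4  0xaf  0x7c  0x9e  0x37  0x37 ]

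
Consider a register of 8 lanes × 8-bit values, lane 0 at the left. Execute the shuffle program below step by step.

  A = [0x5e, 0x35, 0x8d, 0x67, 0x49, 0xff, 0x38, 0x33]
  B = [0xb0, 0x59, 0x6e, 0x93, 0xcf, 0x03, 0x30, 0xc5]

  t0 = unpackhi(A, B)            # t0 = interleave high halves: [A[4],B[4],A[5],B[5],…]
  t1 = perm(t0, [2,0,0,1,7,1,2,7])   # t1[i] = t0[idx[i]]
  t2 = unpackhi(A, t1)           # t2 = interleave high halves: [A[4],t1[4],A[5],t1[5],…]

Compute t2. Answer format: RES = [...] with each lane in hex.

→ t0 |49|cf|ff|03|38|30|33|c5|
→ t1 |ff|49|49|cf|c5|cf|ff|c5|
→ t2 |49|c5|ff|cf|38|ff|33|c5|

RES = [ 0x49  0xc5  0xff  0xcf  0x38  0xff  0x33  0xc5 ]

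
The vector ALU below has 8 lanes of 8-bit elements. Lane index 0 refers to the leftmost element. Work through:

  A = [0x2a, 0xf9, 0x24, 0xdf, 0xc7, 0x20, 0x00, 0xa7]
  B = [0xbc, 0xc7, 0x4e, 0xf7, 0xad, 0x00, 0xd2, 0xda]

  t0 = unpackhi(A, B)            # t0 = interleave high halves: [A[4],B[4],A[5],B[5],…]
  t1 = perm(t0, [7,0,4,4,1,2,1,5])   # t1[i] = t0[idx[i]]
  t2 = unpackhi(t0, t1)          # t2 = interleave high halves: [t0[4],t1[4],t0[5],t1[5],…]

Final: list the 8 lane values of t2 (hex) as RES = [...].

RES = [0x00, 0xad, 0xd2, 0x20, 0xa7, 0xad, 0xda, 0xd2]

t0 = [0xc7, 0xad, 0x20, 0x00, 0x00, 0xd2, 0xa7, 0xda]
t1 = [0xda, 0xc7, 0x00, 0x00, 0xad, 0x20, 0xad, 0xd2]
t2 = [0x00, 0xad, 0xd2, 0x20, 0xa7, 0xad, 0xda, 0xd2]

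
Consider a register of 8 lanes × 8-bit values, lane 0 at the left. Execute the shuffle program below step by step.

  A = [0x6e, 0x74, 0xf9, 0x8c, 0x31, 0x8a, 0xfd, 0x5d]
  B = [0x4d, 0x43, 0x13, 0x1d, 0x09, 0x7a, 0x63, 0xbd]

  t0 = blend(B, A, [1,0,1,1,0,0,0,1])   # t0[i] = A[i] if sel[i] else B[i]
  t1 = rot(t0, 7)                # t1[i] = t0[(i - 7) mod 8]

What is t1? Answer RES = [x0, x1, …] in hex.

t0 = [0x6e, 0x43, 0xf9, 0x8c, 0x09, 0x7a, 0x63, 0x5d]
t1 = [0x43, 0xf9, 0x8c, 0x09, 0x7a, 0x63, 0x5d, 0x6e]

RES = [0x43, 0xf9, 0x8c, 0x09, 0x7a, 0x63, 0x5d, 0x6e]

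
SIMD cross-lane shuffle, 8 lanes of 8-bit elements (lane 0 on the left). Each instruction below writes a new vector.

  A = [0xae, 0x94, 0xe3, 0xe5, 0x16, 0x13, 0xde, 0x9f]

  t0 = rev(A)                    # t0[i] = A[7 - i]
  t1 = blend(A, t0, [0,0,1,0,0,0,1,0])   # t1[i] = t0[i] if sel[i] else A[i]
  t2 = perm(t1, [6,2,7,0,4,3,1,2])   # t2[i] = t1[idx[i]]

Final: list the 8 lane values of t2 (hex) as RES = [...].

→ t0 |9f|de|13|16|e5|e3|94|ae|
→ t1 |ae|94|13|e5|16|13|94|9f|
→ t2 |94|13|9f|ae|16|e5|94|13|

RES = [ 0x94  0x13  0x9f  0xae  0x16  0xe5  0x94  0x13 ]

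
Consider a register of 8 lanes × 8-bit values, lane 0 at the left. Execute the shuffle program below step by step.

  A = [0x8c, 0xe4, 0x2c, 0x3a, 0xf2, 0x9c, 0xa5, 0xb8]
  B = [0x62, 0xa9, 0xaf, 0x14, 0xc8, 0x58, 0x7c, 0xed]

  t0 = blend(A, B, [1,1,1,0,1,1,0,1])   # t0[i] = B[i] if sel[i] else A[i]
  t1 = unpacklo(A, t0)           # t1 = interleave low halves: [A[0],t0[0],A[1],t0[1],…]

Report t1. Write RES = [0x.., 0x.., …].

→ t0 |62|a9|af|3a|c8|58|a5|ed|
→ t1 |8c|62|e4|a9|2c|af|3a|3a|

RES = [0x8c, 0x62, 0xe4, 0xa9, 0x2c, 0xaf, 0x3a, 0x3a]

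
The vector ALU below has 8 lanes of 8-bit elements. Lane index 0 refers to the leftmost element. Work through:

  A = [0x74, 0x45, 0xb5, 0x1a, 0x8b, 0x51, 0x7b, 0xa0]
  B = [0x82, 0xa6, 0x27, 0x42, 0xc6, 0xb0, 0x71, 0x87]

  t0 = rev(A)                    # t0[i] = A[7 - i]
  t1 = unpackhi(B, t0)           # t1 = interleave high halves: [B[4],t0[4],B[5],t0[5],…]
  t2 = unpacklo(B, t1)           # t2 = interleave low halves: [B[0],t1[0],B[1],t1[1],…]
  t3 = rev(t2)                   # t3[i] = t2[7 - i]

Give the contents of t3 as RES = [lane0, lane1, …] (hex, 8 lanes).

  t0: a0 7b 51 8b 1a b5 45 74
  t1: c6 1a b0 b5 71 45 87 74
  t2: 82 c6 a6 1a 27 b0 42 b5
  t3: b5 42 b0 27 1a a6 c6 82

RES = [ 0xb5  0x42  0xb0  0x27  0x1a  0xa6  0xc6  0x82 ]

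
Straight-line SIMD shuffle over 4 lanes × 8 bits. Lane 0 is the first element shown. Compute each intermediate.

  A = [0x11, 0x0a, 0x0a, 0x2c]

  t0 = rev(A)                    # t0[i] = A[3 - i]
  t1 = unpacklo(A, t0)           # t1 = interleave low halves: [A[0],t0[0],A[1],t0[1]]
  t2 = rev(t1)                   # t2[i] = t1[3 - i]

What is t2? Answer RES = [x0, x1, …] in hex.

RES = [ 0x0a  0x0a  0x2c  0x11 ]

t0 = [0x2c, 0x0a, 0x0a, 0x11]
t1 = [0x11, 0x2c, 0x0a, 0x0a]
t2 = [0x0a, 0x0a, 0x2c, 0x11]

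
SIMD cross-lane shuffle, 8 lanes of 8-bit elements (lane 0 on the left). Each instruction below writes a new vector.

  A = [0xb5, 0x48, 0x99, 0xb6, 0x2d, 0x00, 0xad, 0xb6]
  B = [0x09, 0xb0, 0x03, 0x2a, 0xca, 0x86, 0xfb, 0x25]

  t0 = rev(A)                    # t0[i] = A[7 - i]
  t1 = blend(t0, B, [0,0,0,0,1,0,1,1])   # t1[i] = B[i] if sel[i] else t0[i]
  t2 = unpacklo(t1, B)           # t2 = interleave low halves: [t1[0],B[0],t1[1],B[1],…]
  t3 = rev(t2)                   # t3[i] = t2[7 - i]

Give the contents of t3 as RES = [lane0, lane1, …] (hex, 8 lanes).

→ t0 |b6|ad|00|2d|b6|99|48|b5|
→ t1 |b6|ad|00|2d|ca|99|fb|25|
→ t2 |b6|09|ad|b0|00|03|2d|2a|
→ t3 |2a|2d|03|00|b0|ad|09|b6|

RES = [ 0x2a  0x2d  0x03  0x00  0xb0  0xad  0x09  0xb6 ]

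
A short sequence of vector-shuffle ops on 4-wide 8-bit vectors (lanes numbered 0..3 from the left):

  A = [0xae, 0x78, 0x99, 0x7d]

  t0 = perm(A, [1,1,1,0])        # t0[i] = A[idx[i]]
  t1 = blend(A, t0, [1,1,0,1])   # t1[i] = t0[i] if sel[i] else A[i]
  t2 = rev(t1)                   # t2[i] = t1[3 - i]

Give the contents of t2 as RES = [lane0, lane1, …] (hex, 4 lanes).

  t0: 78 78 78 ae
  t1: 78 78 99 ae
  t2: ae 99 78 78

RES = [0xae, 0x99, 0x78, 0x78]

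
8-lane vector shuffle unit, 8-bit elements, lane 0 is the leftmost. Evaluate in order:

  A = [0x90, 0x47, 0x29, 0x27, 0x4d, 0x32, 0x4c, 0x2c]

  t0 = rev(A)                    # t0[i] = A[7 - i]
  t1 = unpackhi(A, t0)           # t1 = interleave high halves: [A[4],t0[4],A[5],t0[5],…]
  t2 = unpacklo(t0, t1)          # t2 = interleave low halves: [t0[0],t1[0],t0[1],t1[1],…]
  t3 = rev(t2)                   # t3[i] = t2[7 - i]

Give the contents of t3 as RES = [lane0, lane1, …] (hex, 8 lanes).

RES = [ 0x29  0x4d  0x32  0x32  0x27  0x4c  0x4d  0x2c ]

t0 = [0x2c, 0x4c, 0x32, 0x4d, 0x27, 0x29, 0x47, 0x90]
t1 = [0x4d, 0x27, 0x32, 0x29, 0x4c, 0x47, 0x2c, 0x90]
t2 = [0x2c, 0x4d, 0x4c, 0x27, 0x32, 0x32, 0x4d, 0x29]
t3 = [0x29, 0x4d, 0x32, 0x32, 0x27, 0x4c, 0x4d, 0x2c]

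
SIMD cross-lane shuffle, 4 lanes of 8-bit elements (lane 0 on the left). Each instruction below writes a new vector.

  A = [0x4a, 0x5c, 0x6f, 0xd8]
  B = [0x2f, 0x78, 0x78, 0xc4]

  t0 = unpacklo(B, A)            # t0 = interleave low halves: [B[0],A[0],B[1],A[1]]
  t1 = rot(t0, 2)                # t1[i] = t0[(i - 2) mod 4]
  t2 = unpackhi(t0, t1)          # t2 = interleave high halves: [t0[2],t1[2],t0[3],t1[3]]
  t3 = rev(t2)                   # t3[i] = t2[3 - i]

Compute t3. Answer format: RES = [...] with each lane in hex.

  t0: 2f 4a 78 5c
  t1: 78 5c 2f 4a
  t2: 78 2f 5c 4a
  t3: 4a 5c 2f 78

RES = [0x4a, 0x5c, 0x2f, 0x78]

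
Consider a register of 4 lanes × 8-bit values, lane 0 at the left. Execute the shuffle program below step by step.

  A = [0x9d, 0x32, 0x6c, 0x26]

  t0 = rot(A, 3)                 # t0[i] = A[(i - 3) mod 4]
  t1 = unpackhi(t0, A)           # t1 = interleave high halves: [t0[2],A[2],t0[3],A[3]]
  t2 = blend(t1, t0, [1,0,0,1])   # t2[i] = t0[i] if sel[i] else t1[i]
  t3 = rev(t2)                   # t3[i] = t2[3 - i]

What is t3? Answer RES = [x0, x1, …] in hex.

  t0: 32 6c 26 9d
  t1: 26 6c 9d 26
  t2: 32 6c 9d 9d
  t3: 9d 9d 6c 32

RES = [0x9d, 0x9d, 0x6c, 0x32]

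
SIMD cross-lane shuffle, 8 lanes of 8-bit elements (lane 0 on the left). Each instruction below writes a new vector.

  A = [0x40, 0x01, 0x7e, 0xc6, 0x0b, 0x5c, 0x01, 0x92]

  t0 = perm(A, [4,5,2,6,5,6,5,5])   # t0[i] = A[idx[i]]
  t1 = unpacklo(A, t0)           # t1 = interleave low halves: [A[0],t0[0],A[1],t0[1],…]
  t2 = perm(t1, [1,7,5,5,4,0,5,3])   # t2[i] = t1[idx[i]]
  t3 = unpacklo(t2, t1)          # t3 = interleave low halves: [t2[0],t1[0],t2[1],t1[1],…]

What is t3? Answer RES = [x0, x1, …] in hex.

  t0: 0b 5c 7e 01 5c 01 5c 5c
  t1: 40 0b 01 5c 7e 7e c6 01
  t2: 0b 01 7e 7e 7e 40 7e 5c
  t3: 0b 40 01 0b 7e 01 7e 5c

RES = [ 0x0b  0x40  0x01  0x0b  0x7e  0x01  0x7e  0x5c ]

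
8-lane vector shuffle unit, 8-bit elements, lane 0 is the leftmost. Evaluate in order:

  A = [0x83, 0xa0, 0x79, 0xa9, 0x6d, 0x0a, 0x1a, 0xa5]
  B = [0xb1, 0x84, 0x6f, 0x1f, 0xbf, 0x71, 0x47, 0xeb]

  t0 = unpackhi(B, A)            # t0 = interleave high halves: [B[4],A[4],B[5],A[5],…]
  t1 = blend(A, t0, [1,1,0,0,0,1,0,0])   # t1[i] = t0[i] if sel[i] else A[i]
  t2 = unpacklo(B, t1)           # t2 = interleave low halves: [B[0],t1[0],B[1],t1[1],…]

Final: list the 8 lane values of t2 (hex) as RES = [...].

RES = [ 0xb1  0xbf  0x84  0x6d  0x6f  0x79  0x1f  0xa9 ]

t0 = [0xbf, 0x6d, 0x71, 0x0a, 0x47, 0x1a, 0xeb, 0xa5]
t1 = [0xbf, 0x6d, 0x79, 0xa9, 0x6d, 0x1a, 0x1a, 0xa5]
t2 = [0xb1, 0xbf, 0x84, 0x6d, 0x6f, 0x79, 0x1f, 0xa9]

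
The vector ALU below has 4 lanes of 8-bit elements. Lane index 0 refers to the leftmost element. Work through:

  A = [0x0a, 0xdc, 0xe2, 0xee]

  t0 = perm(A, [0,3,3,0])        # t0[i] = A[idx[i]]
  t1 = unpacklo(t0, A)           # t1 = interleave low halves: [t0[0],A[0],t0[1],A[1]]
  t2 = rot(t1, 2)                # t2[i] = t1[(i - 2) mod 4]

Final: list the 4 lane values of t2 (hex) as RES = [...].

t0 = [0x0a, 0xee, 0xee, 0x0a]
t1 = [0x0a, 0x0a, 0xee, 0xdc]
t2 = [0xee, 0xdc, 0x0a, 0x0a]

RES = [ 0xee  0xdc  0x0a  0x0a ]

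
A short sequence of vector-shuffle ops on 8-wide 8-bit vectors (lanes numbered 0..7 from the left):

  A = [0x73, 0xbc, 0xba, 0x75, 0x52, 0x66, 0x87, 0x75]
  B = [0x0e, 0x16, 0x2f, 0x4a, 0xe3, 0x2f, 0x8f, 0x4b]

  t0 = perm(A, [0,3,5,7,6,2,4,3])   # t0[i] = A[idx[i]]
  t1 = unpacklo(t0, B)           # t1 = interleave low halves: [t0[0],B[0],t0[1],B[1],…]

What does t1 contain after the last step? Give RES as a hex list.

RES = [0x73, 0x0e, 0x75, 0x16, 0x66, 0x2f, 0x75, 0x4a]

→ t0 |73|75|66|75|87|ba|52|75|
→ t1 |73|0e|75|16|66|2f|75|4a|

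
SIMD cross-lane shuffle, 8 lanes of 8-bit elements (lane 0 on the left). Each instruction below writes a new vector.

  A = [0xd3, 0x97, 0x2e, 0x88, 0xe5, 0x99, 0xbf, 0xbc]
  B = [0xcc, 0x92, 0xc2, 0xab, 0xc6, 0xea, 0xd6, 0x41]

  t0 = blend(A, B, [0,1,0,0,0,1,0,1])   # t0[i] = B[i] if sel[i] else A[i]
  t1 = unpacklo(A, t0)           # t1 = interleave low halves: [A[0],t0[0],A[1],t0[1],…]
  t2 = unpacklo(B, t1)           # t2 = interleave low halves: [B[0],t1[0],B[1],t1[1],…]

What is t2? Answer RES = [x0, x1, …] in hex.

RES = [0xcc, 0xd3, 0x92, 0xd3, 0xc2, 0x97, 0xab, 0x92]

  t0: d3 92 2e 88 e5 ea bf 41
  t1: d3 d3 97 92 2e 2e 88 88
  t2: cc d3 92 d3 c2 97 ab 92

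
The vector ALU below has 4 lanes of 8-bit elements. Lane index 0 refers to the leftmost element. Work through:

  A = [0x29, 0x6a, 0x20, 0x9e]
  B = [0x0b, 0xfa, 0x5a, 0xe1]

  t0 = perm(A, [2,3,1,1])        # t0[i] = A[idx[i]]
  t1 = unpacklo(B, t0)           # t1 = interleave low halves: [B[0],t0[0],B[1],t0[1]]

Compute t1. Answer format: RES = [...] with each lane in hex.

RES = [ 0x0b  0x20  0xfa  0x9e ]

t0 = [0x20, 0x9e, 0x6a, 0x6a]
t1 = [0x0b, 0x20, 0xfa, 0x9e]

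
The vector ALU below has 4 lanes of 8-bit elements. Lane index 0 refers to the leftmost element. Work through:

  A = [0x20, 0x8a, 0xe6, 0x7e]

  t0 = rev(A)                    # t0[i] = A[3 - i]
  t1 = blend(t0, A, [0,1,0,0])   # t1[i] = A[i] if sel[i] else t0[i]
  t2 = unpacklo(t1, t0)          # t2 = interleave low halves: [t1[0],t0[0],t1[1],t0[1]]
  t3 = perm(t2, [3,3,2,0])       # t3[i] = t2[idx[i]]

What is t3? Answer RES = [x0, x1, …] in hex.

RES = [ 0xe6  0xe6  0x8a  0x7e ]

→ t0 |7e|e6|8a|20|
→ t1 |7e|8a|8a|20|
→ t2 |7e|7e|8a|e6|
→ t3 |e6|e6|8a|7e|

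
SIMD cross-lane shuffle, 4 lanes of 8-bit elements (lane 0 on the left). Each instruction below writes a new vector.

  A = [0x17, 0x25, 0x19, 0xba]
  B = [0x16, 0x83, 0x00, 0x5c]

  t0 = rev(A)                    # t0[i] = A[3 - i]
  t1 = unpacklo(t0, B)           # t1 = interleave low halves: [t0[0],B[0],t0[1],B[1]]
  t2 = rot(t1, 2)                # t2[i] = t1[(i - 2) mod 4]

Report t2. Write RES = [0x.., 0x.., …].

RES = [0x19, 0x83, 0xba, 0x16]

→ t0 |ba|19|25|17|
→ t1 |ba|16|19|83|
→ t2 |19|83|ba|16|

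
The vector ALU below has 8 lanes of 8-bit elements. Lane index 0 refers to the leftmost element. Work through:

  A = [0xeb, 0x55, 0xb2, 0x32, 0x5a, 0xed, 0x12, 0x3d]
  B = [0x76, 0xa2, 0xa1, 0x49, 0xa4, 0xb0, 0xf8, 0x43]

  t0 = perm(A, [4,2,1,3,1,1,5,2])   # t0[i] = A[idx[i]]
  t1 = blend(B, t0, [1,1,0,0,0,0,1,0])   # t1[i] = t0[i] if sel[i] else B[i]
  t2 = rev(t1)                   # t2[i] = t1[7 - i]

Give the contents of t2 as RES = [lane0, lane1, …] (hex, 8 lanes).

  t0: 5a b2 55 32 55 55 ed b2
  t1: 5a b2 a1 49 a4 b0 ed 43
  t2: 43 ed b0 a4 49 a1 b2 5a

RES = [ 0x43  0xed  0xb0  0xa4  0x49  0xa1  0xb2  0x5a ]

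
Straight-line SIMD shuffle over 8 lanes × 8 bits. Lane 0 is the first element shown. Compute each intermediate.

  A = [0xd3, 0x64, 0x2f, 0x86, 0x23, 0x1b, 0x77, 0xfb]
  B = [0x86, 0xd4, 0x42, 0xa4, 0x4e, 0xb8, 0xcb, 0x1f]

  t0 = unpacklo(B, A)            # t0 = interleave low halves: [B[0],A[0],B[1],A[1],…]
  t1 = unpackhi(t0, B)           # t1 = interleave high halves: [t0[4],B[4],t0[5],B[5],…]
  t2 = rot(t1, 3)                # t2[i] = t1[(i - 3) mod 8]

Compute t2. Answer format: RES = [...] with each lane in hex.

t0 = [0x86, 0xd3, 0xd4, 0x64, 0x42, 0x2f, 0xa4, 0x86]
t1 = [0x42, 0x4e, 0x2f, 0xb8, 0xa4, 0xcb, 0x86, 0x1f]
t2 = [0xcb, 0x86, 0x1f, 0x42, 0x4e, 0x2f, 0xb8, 0xa4]

RES = [ 0xcb  0x86  0x1f  0x42  0x4e  0x2f  0xb8  0xa4 ]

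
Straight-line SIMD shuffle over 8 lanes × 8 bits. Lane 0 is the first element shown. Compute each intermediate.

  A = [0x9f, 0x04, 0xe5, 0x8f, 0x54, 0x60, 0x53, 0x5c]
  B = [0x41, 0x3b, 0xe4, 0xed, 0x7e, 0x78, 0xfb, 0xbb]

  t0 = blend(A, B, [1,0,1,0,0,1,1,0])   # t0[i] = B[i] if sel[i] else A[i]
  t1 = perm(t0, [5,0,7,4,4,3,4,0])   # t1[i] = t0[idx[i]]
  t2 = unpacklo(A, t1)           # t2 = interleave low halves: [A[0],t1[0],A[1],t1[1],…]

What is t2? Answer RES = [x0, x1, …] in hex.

RES = [ 0x9f  0x78  0x04  0x41  0xe5  0x5c  0x8f  0x54 ]

  t0: 41 04 e4 8f 54 78 fb 5c
  t1: 78 41 5c 54 54 8f 54 41
  t2: 9f 78 04 41 e5 5c 8f 54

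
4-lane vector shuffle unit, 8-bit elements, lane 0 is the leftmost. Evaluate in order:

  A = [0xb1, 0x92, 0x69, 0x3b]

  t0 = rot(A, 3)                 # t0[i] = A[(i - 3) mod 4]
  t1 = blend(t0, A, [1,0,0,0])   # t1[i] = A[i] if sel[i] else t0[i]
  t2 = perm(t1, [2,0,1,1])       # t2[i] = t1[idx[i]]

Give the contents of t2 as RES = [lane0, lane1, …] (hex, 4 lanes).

RES = [ 0x3b  0xb1  0x69  0x69 ]

t0 = [0x92, 0x69, 0x3b, 0xb1]
t1 = [0xb1, 0x69, 0x3b, 0xb1]
t2 = [0x3b, 0xb1, 0x69, 0x69]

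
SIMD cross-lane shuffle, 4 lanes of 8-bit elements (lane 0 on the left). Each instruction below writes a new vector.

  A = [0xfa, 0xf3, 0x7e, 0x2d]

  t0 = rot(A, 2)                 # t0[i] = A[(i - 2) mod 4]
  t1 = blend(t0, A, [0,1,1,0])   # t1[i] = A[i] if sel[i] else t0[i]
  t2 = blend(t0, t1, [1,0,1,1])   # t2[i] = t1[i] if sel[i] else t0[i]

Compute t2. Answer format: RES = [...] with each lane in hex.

t0 = [0x7e, 0x2d, 0xfa, 0xf3]
t1 = [0x7e, 0xf3, 0x7e, 0xf3]
t2 = [0x7e, 0x2d, 0x7e, 0xf3]

RES = [ 0x7e  0x2d  0x7e  0xf3 ]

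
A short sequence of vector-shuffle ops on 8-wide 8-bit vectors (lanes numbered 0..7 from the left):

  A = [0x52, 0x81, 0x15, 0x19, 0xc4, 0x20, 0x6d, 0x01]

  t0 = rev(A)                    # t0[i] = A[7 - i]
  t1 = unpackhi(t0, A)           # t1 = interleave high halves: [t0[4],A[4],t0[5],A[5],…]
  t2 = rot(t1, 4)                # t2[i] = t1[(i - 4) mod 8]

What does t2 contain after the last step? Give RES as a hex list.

RES = [0x81, 0x6d, 0x52, 0x01, 0x19, 0xc4, 0x15, 0x20]

  t0: 01 6d 20 c4 19 15 81 52
  t1: 19 c4 15 20 81 6d 52 01
  t2: 81 6d 52 01 19 c4 15 20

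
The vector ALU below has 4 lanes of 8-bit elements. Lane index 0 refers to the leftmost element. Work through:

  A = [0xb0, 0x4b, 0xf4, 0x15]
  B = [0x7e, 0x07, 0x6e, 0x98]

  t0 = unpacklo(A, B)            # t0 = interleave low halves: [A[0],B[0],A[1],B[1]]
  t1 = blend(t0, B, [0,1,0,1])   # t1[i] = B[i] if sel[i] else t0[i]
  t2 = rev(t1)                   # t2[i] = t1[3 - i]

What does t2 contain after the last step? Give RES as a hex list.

→ t0 |b0|7e|4b|07|
→ t1 |b0|07|4b|98|
→ t2 |98|4b|07|b0|

RES = [0x98, 0x4b, 0x07, 0xb0]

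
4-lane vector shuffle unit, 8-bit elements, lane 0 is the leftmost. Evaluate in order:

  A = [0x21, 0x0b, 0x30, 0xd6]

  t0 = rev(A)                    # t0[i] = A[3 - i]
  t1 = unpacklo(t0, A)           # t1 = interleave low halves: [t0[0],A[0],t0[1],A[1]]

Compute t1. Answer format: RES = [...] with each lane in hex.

RES = [ 0xd6  0x21  0x30  0x0b ]

t0 = [0xd6, 0x30, 0x0b, 0x21]
t1 = [0xd6, 0x21, 0x30, 0x0b]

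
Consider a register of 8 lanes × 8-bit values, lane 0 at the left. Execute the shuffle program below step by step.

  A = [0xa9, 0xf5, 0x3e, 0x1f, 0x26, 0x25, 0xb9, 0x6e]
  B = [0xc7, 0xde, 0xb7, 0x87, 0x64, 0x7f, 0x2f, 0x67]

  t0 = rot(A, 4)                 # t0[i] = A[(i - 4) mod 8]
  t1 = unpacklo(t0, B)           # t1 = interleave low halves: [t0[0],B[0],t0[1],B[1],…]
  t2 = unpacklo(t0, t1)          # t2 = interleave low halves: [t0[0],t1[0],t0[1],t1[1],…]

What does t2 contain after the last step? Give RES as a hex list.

RES = [ 0x26  0x26  0x25  0xc7  0xb9  0x25  0x6e  0xde ]

  t0: 26 25 b9 6e a9 f5 3e 1f
  t1: 26 c7 25 de b9 b7 6e 87
  t2: 26 26 25 c7 b9 25 6e de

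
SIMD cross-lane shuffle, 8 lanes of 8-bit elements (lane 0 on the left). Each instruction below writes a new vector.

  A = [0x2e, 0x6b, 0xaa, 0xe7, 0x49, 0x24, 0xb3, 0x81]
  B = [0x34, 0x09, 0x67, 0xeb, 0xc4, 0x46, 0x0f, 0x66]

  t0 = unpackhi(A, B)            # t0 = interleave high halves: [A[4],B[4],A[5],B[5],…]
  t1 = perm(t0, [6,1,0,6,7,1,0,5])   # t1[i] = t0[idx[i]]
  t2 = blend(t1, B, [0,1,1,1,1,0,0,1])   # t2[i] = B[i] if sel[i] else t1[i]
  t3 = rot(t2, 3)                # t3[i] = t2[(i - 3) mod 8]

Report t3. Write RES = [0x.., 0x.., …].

  t0: 49 c4 24 46 b3 0f 81 66
  t1: 81 c4 49 81 66 c4 49 0f
  t2: 81 09 67 eb c4 c4 49 66
  t3: c4 49 66 81 09 67 eb c4

RES = [0xc4, 0x49, 0x66, 0x81, 0x09, 0x67, 0xeb, 0xc4]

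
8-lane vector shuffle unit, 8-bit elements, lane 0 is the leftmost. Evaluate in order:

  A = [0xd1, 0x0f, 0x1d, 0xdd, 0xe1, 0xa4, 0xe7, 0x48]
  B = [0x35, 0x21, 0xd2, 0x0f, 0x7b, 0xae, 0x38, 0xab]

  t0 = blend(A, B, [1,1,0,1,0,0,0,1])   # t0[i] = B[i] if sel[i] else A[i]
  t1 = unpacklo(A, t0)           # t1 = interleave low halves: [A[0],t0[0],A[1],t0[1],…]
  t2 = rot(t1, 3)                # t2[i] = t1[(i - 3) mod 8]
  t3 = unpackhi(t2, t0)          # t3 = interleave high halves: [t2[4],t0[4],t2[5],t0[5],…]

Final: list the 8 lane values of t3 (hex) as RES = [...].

→ t0 |35|21|1d|0f|e1|a4|e7|ab|
→ t1 |d1|35|0f|21|1d|1d|dd|0f|
→ t2 |1d|dd|0f|d1|35|0f|21|1d|
→ t3 |35|e1|0f|a4|21|e7|1d|ab|

RES = [0x35, 0xe1, 0x0f, 0xa4, 0x21, 0xe7, 0x1d, 0xab]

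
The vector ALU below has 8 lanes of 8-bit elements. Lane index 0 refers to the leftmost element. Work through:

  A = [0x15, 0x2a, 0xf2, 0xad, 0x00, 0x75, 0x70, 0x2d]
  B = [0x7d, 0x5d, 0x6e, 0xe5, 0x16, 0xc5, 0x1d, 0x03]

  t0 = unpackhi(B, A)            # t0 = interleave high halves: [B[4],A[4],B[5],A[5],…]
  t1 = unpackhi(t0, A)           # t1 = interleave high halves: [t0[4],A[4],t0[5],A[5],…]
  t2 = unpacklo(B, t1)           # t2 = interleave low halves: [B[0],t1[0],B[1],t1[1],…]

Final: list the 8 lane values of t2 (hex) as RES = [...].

RES = [ 0x7d  0x1d  0x5d  0x00  0x6e  0x70  0xe5  0x75 ]

→ t0 |16|00|c5|75|1d|70|03|2d|
→ t1 |1d|00|70|75|03|70|2d|2d|
→ t2 |7d|1d|5d|00|6e|70|e5|75|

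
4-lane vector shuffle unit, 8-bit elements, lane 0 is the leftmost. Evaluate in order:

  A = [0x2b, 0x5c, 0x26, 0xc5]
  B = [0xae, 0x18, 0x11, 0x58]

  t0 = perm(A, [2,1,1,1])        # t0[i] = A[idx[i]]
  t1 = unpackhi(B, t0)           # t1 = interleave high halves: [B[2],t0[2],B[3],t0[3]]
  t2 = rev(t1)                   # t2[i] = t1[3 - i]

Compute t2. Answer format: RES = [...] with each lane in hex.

RES = [ 0x5c  0x58  0x5c  0x11 ]

  t0: 26 5c 5c 5c
  t1: 11 5c 58 5c
  t2: 5c 58 5c 11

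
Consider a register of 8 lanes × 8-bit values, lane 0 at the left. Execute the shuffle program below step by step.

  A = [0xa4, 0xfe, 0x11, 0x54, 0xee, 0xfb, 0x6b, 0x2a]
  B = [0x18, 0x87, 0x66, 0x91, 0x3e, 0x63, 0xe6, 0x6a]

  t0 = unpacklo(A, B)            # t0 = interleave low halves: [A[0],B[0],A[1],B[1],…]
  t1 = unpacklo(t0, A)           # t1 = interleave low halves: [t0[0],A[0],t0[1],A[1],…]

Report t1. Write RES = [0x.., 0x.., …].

t0 = [0xa4, 0x18, 0xfe, 0x87, 0x11, 0x66, 0x54, 0x91]
t1 = [0xa4, 0xa4, 0x18, 0xfe, 0xfe, 0x11, 0x87, 0x54]

RES = [ 0xa4  0xa4  0x18  0xfe  0xfe  0x11  0x87  0x54 ]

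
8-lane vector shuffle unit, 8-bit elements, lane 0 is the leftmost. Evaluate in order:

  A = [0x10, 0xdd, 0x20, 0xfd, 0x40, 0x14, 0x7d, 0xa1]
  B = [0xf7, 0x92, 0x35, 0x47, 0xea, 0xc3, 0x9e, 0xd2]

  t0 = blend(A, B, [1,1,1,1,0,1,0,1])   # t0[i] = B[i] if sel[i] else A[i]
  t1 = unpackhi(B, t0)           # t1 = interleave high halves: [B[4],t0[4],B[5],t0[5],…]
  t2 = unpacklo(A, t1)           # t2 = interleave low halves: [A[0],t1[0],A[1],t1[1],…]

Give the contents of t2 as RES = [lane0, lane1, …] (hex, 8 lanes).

  t0: f7 92 35 47 40 c3 7d d2
  t1: ea 40 c3 c3 9e 7d d2 d2
  t2: 10 ea dd 40 20 c3 fd c3

RES = [0x10, 0xea, 0xdd, 0x40, 0x20, 0xc3, 0xfd, 0xc3]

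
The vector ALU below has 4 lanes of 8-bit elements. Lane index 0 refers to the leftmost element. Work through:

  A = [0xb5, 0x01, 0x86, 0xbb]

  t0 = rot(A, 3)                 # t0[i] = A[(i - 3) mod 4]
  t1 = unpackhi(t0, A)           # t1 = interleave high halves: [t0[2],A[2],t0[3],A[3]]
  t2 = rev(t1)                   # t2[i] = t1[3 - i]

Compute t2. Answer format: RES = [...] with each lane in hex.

t0 = [0x01, 0x86, 0xbb, 0xb5]
t1 = [0xbb, 0x86, 0xb5, 0xbb]
t2 = [0xbb, 0xb5, 0x86, 0xbb]

RES = [0xbb, 0xb5, 0x86, 0xbb]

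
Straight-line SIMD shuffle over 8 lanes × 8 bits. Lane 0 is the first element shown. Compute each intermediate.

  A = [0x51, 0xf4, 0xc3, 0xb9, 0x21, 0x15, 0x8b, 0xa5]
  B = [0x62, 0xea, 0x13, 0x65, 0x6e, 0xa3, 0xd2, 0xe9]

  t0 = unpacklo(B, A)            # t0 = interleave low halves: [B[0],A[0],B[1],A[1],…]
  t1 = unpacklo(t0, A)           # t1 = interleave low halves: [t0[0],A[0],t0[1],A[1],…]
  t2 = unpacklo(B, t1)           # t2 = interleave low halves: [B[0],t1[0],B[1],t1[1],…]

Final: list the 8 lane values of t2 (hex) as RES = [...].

→ t0 |62|51|ea|f4|13|c3|65|b9|
→ t1 |62|51|51|f4|ea|c3|f4|b9|
→ t2 |62|62|ea|51|13|51|65|f4|

RES = [0x62, 0x62, 0xea, 0x51, 0x13, 0x51, 0x65, 0xf4]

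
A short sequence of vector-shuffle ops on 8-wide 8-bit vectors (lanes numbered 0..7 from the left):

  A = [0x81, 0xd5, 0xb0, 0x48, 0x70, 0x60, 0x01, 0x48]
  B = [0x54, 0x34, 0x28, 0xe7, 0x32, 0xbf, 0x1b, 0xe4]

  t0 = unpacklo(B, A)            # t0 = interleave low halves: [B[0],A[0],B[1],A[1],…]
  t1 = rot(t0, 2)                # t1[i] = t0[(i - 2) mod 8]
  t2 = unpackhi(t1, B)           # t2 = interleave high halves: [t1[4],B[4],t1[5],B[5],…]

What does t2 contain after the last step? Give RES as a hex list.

→ t0 |54|81|34|d5|28|b0|e7|48|
→ t1 |e7|48|54|81|34|d5|28|b0|
→ t2 |34|32|d5|bf|28|1b|b0|e4|

RES = [0x34, 0x32, 0xd5, 0xbf, 0x28, 0x1b, 0xb0, 0xe4]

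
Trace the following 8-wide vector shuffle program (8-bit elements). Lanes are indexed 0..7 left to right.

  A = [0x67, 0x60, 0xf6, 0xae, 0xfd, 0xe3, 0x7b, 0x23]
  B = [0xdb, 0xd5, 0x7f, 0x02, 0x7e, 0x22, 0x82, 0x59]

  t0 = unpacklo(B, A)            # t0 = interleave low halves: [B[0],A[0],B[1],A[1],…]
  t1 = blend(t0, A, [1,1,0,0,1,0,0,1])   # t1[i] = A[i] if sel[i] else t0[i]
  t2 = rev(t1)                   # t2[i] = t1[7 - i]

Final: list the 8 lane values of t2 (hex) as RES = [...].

  t0: db 67 d5 60 7f f6 02 ae
  t1: 67 60 d5 60 fd f6 02 23
  t2: 23 02 f6 fd 60 d5 60 67

RES = [0x23, 0x02, 0xf6, 0xfd, 0x60, 0xd5, 0x60, 0x67]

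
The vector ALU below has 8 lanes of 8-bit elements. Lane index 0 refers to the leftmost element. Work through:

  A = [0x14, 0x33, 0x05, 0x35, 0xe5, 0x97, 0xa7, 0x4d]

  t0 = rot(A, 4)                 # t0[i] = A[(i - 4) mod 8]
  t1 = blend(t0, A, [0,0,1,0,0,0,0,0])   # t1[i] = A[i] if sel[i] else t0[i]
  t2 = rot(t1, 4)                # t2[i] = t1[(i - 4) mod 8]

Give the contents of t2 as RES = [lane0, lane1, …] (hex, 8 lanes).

  t0: e5 97 a7 4d 14 33 05 35
  t1: e5 97 05 4d 14 33 05 35
  t2: 14 33 05 35 e5 97 05 4d

RES = [ 0x14  0x33  0x05  0x35  0xe5  0x97  0x05  0x4d ]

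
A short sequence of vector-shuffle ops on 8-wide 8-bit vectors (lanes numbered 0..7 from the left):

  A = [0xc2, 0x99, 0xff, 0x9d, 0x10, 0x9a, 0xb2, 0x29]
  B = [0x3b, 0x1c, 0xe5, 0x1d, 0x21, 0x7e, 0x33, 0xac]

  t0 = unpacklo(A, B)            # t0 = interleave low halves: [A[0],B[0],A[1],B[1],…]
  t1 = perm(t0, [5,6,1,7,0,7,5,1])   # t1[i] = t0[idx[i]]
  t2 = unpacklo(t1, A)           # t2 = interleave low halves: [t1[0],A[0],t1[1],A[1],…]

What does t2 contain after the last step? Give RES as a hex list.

RES = [ 0xe5  0xc2  0x9d  0x99  0x3b  0xff  0x1d  0x9d ]

→ t0 |c2|3b|99|1c|ff|e5|9d|1d|
→ t1 |e5|9d|3b|1d|c2|1d|e5|3b|
→ t2 |e5|c2|9d|99|3b|ff|1d|9d|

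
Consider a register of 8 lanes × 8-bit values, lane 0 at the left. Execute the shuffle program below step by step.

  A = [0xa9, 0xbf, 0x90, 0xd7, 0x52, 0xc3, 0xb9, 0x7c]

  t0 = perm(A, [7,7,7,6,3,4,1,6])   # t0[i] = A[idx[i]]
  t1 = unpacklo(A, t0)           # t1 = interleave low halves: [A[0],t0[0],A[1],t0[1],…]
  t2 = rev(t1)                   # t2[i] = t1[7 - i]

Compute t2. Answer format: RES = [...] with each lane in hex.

RES = [0xb9, 0xd7, 0x7c, 0x90, 0x7c, 0xbf, 0x7c, 0xa9]

→ t0 |7c|7c|7c|b9|d7|52|bf|b9|
→ t1 |a9|7c|bf|7c|90|7c|d7|b9|
→ t2 |b9|d7|7c|90|7c|bf|7c|a9|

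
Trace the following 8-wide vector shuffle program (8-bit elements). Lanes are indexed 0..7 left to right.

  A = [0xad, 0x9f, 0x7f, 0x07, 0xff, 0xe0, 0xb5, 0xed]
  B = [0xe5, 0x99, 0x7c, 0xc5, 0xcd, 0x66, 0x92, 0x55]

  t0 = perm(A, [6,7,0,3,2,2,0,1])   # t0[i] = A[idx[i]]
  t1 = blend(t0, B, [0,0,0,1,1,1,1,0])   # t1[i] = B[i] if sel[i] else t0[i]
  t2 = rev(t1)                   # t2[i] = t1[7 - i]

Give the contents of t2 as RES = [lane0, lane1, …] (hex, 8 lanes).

RES = [ 0x9f  0x92  0x66  0xcd  0xc5  0xad  0xed  0xb5 ]

  t0: b5 ed ad 07 7f 7f ad 9f
  t1: b5 ed ad c5 cd 66 92 9f
  t2: 9f 92 66 cd c5 ad ed b5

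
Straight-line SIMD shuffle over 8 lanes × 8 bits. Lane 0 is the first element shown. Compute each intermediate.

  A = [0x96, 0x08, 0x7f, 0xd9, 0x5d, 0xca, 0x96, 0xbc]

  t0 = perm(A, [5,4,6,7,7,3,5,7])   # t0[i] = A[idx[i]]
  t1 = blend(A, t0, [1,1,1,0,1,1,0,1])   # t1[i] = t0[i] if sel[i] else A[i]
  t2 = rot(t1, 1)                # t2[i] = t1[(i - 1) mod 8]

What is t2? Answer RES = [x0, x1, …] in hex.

→ t0 |ca|5d|96|bc|bc|d9|ca|bc|
→ t1 |ca|5d|96|d9|bc|d9|96|bc|
→ t2 |bc|ca|5d|96|d9|bc|d9|96|

RES = [ 0xbc  0xca  0x5d  0x96  0xd9  0xbc  0xd9  0x96 ]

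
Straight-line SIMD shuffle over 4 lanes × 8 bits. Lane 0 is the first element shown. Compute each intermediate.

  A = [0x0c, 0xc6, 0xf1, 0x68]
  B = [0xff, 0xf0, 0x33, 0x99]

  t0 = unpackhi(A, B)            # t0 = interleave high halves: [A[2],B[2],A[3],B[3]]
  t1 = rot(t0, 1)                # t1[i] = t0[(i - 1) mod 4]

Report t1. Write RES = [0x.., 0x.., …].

RES = [ 0x99  0xf1  0x33  0x68 ]

  t0: f1 33 68 99
  t1: 99 f1 33 68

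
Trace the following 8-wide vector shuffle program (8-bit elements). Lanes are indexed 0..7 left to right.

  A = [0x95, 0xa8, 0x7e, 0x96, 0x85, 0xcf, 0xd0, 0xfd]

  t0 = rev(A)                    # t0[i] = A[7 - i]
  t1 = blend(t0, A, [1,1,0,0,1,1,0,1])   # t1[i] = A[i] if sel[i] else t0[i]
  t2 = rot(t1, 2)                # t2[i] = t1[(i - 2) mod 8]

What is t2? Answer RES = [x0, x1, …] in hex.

→ t0 |fd|d0|cf|85|96|7e|a8|95|
→ t1 |95|a8|cf|85|85|cf|a8|fd|
→ t2 |a8|fd|95|a8|cf|85|85|cf|

RES = [0xa8, 0xfd, 0x95, 0xa8, 0xcf, 0x85, 0x85, 0xcf]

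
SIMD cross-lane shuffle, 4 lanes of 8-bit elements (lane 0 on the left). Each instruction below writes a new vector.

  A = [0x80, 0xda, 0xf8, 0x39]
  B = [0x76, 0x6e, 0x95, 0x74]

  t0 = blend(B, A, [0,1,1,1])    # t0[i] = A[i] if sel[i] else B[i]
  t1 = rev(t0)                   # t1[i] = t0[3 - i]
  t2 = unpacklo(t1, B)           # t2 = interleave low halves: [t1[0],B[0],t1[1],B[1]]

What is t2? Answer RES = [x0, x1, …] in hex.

t0 = [0x76, 0xda, 0xf8, 0x39]
t1 = [0x39, 0xf8, 0xda, 0x76]
t2 = [0x39, 0x76, 0xf8, 0x6e]

RES = [ 0x39  0x76  0xf8  0x6e ]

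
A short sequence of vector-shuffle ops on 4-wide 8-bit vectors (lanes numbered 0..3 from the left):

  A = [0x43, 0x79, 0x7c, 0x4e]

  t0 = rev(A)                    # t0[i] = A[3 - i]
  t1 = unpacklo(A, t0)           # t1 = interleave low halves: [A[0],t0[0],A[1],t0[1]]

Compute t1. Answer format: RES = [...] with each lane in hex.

→ t0 |4e|7c|79|43|
→ t1 |43|4e|79|7c|

RES = [ 0x43  0x4e  0x79  0x7c ]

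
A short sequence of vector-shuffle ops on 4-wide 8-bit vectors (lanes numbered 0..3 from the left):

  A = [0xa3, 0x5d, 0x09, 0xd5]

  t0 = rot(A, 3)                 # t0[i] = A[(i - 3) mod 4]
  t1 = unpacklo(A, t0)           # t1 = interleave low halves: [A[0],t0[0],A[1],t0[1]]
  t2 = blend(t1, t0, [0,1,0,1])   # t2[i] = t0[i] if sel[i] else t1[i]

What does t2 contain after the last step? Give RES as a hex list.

RES = [ 0xa3  0x09  0x5d  0xa3 ]

→ t0 |5d|09|d5|a3|
→ t1 |a3|5d|5d|09|
→ t2 |a3|09|5d|a3|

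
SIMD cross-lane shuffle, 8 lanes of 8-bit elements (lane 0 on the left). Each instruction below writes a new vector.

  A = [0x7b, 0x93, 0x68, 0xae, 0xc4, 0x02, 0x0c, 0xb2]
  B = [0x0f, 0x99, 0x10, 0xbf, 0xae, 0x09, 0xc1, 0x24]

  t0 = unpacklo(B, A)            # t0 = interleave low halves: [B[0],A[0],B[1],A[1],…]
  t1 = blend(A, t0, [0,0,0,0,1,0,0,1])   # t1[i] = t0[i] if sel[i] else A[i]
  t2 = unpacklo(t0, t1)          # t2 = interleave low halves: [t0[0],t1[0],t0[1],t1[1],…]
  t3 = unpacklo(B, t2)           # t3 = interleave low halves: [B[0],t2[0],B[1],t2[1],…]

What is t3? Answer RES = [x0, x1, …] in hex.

RES = [0x0f, 0x0f, 0x99, 0x7b, 0x10, 0x7b, 0xbf, 0x93]

  t0: 0f 7b 99 93 10 68 bf ae
  t1: 7b 93 68 ae 10 02 0c ae
  t2: 0f 7b 7b 93 99 68 93 ae
  t3: 0f 0f 99 7b 10 7b bf 93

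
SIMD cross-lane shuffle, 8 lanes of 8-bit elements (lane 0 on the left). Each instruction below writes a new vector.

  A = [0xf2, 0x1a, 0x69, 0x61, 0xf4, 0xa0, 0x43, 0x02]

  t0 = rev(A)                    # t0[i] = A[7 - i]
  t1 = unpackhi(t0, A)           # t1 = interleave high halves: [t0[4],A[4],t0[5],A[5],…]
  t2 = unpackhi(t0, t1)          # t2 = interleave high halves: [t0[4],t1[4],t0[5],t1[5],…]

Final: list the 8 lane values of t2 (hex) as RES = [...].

  t0: 02 43 a0 f4 61 69 1a f2
  t1: 61 f4 69 a0 1a 43 f2 02
  t2: 61 1a 69 43 1a f2 f2 02

RES = [ 0x61  0x1a  0x69  0x43  0x1a  0xf2  0xf2  0x02 ]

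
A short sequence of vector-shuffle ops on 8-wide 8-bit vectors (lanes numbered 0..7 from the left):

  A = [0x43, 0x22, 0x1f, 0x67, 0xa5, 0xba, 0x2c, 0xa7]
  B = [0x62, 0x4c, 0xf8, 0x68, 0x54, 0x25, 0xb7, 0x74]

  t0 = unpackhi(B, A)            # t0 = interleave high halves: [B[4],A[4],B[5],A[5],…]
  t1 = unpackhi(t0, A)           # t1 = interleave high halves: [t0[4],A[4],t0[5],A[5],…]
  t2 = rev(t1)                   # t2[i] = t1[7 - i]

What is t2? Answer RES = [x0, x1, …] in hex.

t0 = [0x54, 0xa5, 0x25, 0xba, 0xb7, 0x2c, 0x74, 0xa7]
t1 = [0xb7, 0xa5, 0x2c, 0xba, 0x74, 0x2c, 0xa7, 0xa7]
t2 = [0xa7, 0xa7, 0x2c, 0x74, 0xba, 0x2c, 0xa5, 0xb7]

RES = [ 0xa7  0xa7  0x2c  0x74  0xba  0x2c  0xa5  0xb7 ]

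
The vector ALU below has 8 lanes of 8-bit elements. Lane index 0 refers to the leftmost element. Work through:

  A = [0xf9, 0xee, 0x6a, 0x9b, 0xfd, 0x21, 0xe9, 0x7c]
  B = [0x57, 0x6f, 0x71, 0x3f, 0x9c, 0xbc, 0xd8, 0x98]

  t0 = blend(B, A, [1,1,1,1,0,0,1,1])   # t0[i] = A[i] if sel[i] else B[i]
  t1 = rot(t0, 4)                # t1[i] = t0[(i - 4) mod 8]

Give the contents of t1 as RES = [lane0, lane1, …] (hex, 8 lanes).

RES = [0x9c, 0xbc, 0xe9, 0x7c, 0xf9, 0xee, 0x6a, 0x9b]

→ t0 |f9|ee|6a|9b|9c|bc|e9|7c|
→ t1 |9c|bc|e9|7c|f9|ee|6a|9b|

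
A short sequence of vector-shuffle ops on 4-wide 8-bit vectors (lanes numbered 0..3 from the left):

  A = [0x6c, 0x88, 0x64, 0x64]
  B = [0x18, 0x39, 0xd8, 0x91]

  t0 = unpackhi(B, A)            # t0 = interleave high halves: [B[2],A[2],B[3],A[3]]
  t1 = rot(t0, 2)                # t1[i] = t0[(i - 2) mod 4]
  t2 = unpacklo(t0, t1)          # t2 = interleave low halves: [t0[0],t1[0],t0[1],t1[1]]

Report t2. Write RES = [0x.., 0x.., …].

RES = [0xd8, 0x91, 0x64, 0x64]

t0 = [0xd8, 0x64, 0x91, 0x64]
t1 = [0x91, 0x64, 0xd8, 0x64]
t2 = [0xd8, 0x91, 0x64, 0x64]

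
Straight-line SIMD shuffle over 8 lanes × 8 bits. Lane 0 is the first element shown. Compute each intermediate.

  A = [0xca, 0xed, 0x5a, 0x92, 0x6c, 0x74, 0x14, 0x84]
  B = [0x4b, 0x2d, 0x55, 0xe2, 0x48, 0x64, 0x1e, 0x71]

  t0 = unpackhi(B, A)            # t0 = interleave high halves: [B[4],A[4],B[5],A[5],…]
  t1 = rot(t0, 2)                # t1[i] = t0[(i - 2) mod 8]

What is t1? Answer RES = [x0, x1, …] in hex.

RES = [0x71, 0x84, 0x48, 0x6c, 0x64, 0x74, 0x1e, 0x14]

t0 = [0x48, 0x6c, 0x64, 0x74, 0x1e, 0x14, 0x71, 0x84]
t1 = [0x71, 0x84, 0x48, 0x6c, 0x64, 0x74, 0x1e, 0x14]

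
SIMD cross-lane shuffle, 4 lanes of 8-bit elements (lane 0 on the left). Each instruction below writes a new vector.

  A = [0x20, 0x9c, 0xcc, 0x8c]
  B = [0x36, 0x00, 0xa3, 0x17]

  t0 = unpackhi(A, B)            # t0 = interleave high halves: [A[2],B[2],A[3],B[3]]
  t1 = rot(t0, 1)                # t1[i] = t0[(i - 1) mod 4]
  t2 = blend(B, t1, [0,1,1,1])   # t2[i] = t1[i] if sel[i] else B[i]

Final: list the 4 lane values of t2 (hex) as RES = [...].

RES = [0x36, 0xcc, 0xa3, 0x8c]

  t0: cc a3 8c 17
  t1: 17 cc a3 8c
  t2: 36 cc a3 8c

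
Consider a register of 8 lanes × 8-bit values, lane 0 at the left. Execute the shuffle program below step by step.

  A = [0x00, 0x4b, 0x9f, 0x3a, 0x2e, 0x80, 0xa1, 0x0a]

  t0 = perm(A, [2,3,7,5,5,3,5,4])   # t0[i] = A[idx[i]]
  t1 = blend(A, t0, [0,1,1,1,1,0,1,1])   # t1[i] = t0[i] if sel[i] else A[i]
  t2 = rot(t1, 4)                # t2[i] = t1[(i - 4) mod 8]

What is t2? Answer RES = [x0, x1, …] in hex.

RES = [0x80, 0x80, 0x80, 0x2e, 0x00, 0x3a, 0x0a, 0x80]

t0 = [0x9f, 0x3a, 0x0a, 0x80, 0x80, 0x3a, 0x80, 0x2e]
t1 = [0x00, 0x3a, 0x0a, 0x80, 0x80, 0x80, 0x80, 0x2e]
t2 = [0x80, 0x80, 0x80, 0x2e, 0x00, 0x3a, 0x0a, 0x80]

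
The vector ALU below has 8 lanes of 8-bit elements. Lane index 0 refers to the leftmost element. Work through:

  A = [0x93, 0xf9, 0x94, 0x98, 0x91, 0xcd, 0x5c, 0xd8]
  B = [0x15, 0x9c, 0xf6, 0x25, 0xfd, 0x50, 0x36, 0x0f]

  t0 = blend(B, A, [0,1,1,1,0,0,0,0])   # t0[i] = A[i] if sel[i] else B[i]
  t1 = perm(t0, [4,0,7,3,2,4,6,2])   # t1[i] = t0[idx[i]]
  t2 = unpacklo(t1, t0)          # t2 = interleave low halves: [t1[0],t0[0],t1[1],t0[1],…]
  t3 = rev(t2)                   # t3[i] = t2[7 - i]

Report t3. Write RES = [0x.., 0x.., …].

t0 = [0x15, 0xf9, 0x94, 0x98, 0xfd, 0x50, 0x36, 0x0f]
t1 = [0xfd, 0x15, 0x0f, 0x98, 0x94, 0xfd, 0x36, 0x94]
t2 = [0xfd, 0x15, 0x15, 0xf9, 0x0f, 0x94, 0x98, 0x98]
t3 = [0x98, 0x98, 0x94, 0x0f, 0xf9, 0x15, 0x15, 0xfd]

RES = [0x98, 0x98, 0x94, 0x0f, 0xf9, 0x15, 0x15, 0xfd]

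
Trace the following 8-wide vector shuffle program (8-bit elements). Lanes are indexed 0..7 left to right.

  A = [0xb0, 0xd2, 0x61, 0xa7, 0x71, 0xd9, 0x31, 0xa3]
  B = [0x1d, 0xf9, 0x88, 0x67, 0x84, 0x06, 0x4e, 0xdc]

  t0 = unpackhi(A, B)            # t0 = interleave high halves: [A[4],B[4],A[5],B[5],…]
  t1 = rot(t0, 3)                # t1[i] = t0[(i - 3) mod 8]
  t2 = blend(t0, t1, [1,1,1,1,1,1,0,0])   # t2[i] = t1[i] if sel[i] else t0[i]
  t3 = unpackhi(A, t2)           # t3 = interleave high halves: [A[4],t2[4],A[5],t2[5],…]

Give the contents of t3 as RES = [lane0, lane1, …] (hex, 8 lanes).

RES = [0x71, 0x84, 0xd9, 0xd9, 0x31, 0xa3, 0xa3, 0xdc]

  t0: 71 84 d9 06 31 4e a3 dc
  t1: 4e a3 dc 71 84 d9 06 31
  t2: 4e a3 dc 71 84 d9 a3 dc
  t3: 71 84 d9 d9 31 a3 a3 dc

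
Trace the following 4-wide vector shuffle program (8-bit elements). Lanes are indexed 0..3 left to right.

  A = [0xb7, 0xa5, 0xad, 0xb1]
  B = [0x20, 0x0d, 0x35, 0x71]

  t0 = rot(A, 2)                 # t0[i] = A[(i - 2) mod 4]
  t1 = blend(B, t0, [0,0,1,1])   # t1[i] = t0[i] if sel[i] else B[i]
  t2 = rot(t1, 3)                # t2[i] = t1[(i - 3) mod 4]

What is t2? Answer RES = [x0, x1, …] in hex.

t0 = [0xad, 0xb1, 0xb7, 0xa5]
t1 = [0x20, 0x0d, 0xb7, 0xa5]
t2 = [0x0d, 0xb7, 0xa5, 0x20]

RES = [0x0d, 0xb7, 0xa5, 0x20]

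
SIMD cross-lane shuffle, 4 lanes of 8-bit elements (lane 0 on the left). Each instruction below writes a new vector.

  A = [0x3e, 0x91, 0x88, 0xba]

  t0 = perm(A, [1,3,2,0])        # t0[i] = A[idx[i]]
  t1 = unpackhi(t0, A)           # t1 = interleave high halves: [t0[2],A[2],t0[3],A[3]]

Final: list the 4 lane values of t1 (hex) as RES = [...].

RES = [ 0x88  0x88  0x3e  0xba ]

  t0: 91 ba 88 3e
  t1: 88 88 3e ba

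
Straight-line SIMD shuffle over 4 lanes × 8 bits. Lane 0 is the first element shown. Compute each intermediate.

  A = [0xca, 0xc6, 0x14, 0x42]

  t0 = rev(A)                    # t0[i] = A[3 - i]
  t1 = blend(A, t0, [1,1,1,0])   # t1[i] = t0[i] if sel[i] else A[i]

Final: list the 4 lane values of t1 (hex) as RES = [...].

RES = [0x42, 0x14, 0xc6, 0x42]

→ t0 |42|14|c6|ca|
→ t1 |42|14|c6|42|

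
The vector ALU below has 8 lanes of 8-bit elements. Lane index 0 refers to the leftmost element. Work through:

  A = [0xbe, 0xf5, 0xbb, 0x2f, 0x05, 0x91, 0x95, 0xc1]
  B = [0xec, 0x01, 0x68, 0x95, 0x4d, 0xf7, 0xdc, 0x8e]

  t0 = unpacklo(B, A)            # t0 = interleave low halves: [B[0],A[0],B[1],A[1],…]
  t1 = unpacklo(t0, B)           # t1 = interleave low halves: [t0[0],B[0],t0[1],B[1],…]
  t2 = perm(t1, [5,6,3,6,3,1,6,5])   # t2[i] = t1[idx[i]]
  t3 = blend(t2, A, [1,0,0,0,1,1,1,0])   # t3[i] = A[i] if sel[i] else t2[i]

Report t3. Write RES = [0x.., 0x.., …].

t0 = [0xec, 0xbe, 0x01, 0xf5, 0x68, 0xbb, 0x95, 0x2f]
t1 = [0xec, 0xec, 0xbe, 0x01, 0x01, 0x68, 0xf5, 0x95]
t2 = [0x68, 0xf5, 0x01, 0xf5, 0x01, 0xec, 0xf5, 0x68]
t3 = [0xbe, 0xf5, 0x01, 0xf5, 0x05, 0x91, 0x95, 0x68]

RES = [ 0xbe  0xf5  0x01  0xf5  0x05  0x91  0x95  0x68 ]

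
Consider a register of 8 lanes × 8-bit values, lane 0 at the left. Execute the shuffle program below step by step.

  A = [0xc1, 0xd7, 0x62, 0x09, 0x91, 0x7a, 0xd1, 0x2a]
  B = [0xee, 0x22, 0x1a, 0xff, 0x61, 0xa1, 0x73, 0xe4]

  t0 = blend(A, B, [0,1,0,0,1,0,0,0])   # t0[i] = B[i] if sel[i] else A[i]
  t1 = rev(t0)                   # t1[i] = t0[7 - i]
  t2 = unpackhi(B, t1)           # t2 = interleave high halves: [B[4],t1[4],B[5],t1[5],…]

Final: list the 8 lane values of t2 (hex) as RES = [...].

RES = [0x61, 0x09, 0xa1, 0x62, 0x73, 0x22, 0xe4, 0xc1]

t0 = [0xc1, 0x22, 0x62, 0x09, 0x61, 0x7a, 0xd1, 0x2a]
t1 = [0x2a, 0xd1, 0x7a, 0x61, 0x09, 0x62, 0x22, 0xc1]
t2 = [0x61, 0x09, 0xa1, 0x62, 0x73, 0x22, 0xe4, 0xc1]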